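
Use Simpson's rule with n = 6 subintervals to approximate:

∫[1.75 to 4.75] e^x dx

f(x) = e^x
a = 1.75, b = 4.75, n = 6
h = (b - a)/n = 0.500000

Simpson's rule: (h/3)[f(x₀) + 4f(x₁) + 2f(x₂) + ... + f(xₙ)]

x_0 = 1.7500, f(x_0) = 5.754603, coefficient = 1
x_1 = 2.2500, f(x_1) = 9.487736, coefficient = 4
x_2 = 2.7500, f(x_2) = 15.642632, coefficient = 2
x_3 = 3.2500, f(x_3) = 25.790340, coefficient = 4
x_4 = 3.7500, f(x_4) = 42.521082, coefficient = 2
x_5 = 4.2500, f(x_5) = 70.105412, coefficient = 4
x_6 = 4.7500, f(x_6) = 115.584285, coefficient = 1

I ≈ (0.500000/3) × 659.200267 = 109.866711
Exact value: 109.829682
Error: 0.037029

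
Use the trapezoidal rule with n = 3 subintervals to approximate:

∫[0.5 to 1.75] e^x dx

f(x) = e^x
a = 0.5, b = 1.75, n = 3
h = (b - a)/n = 0.416667

Trapezoidal rule: (h/2)[f(x₀) + 2f(x₁) + 2f(x₂) + ... + f(xₙ)]

x_0 = 0.5000, f(x_0) = 1.648721, coefficient = 1
x_1 = 0.9167, f(x_1) = 2.500940, coefficient = 2
x_2 = 1.3333, f(x_2) = 3.793668, coefficient = 2
x_3 = 1.7500, f(x_3) = 5.754603, coefficient = 1

I ≈ (0.416667/2) × 19.992540 = 4.165112
Exact value: 4.105881
Error: 0.059231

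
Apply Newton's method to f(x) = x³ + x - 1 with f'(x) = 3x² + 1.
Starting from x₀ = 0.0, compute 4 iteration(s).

f(x) = x³ + x - 1
f'(x) = 3x² + 1
x₀ = 0.0

Newton-Raphson formula: x_{n+1} = x_n - f(x_n)/f'(x_n)

Iteration 1:
  f(0.000000) = -1.000000
  f'(0.000000) = 1.000000
  x_1 = 0.000000 - (-1.000000)/1.000000 = 1.000000
Iteration 2:
  f(1.000000) = 1.000000
  f'(1.000000) = 4.000000
  x_2 = 1.000000 - 1.000000/4.000000 = 0.750000
Iteration 3:
  f(0.750000) = 0.171875
  f'(0.750000) = 2.687500
  x_3 = 0.750000 - 0.171875/2.687500 = 0.686047
Iteration 4:
  f(0.686047) = 0.008941
  f'(0.686047) = 2.411979
  x_4 = 0.686047 - 0.008941/2.411979 = 0.682340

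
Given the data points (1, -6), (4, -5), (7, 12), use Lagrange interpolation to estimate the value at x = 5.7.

Lagrange interpolation formula:
P(x) = Σ yᵢ × Lᵢ(x)
where Lᵢ(x) = Π_{j≠i} (x - xⱼ)/(xᵢ - xⱼ)

L_0(5.7) = (5.7 - 4)/(1 - 4) × (5.7 - 7)/(1 - 7) = -0.122778
L_1(5.7) = (5.7 - 1)/(4 - 1) × (5.7 - 7)/(4 - 7) = 0.678889
L_2(5.7) = (5.7 - 1)/(7 - 1) × (5.7 - 4)/(7 - 4) = 0.443889

P(5.7) = (-6)×L_0(5.7) + (-5)×L_1(5.7) + 12×L_2(5.7)
P(5.7) = 2.668889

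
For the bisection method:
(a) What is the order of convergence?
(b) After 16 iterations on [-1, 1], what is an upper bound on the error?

(a) Bisection has linear (order 1) convergence; the error is halved each step.

(b) Error bound = (b-a)/2^n = (1 - (-1))/2^{16}
    = 2/2^{16}

(a) 1 (linear); (b) error ≤ 3.05e-05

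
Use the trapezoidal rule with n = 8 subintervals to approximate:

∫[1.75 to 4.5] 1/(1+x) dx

f(x) = 1/(1+x)
a = 1.75, b = 4.5, n = 8
h = (b - a)/n = 0.343750

Trapezoidal rule: (h/2)[f(x₀) + 2f(x₁) + 2f(x₂) + ... + f(xₙ)]

x_0 = 1.7500, f(x_0) = 0.363636, coefficient = 1
x_1 = 2.0938, f(x_1) = 0.323232, coefficient = 2
x_2 = 2.4375, f(x_2) = 0.290909, coefficient = 2
x_3 = 2.7812, f(x_3) = 0.264463, coefficient = 2
x_4 = 3.1250, f(x_4) = 0.242424, coefficient = 2
x_5 = 3.4688, f(x_5) = 0.223776, coefficient = 2
x_6 = 3.8125, f(x_6) = 0.207792, coefficient = 2
x_7 = 4.1562, f(x_7) = 0.193939, coefficient = 2
x_8 = 4.5000, f(x_8) = 0.181818, coefficient = 1

I ≈ (0.343750/2) × 4.038527 = 0.694122
Exact value: 0.693147
Error: 0.000975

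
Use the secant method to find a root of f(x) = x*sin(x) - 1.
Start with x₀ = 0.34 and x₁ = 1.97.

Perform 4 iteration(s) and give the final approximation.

f(x) = x*sin(x) - 1
x₀ = 0.34, x₁ = 1.97

Secant formula: x_{n+1} = x_n - f(x_n)(x_n - x_{n-1})/(f(x_n) - f(x_{n-1}))

Iteration 1:
  f(0.340000) = -0.886614
  f(1.970000) = 0.815100
  x_2 = 1.970000 - 0.815100×(1.970000 - 0.340000)/(0.815100 - (-0.886614))
       = 1.189250
Iteration 2:
  f(1.970000) = 0.815100
  f(1.189250) = 0.103731
  x_3 = 1.189250 - 0.103731×(1.189250 - 1.970000)/(0.103731 - 0.815100)
       = 1.075402
Iteration 3:
  f(1.189250) = 0.103731
  f(1.075402) = -0.053881
  x_4 = 1.075402 - (-0.053881)×(1.075402 - 1.189250)/(-0.053881 - 0.103731)
       = 1.114322
Iteration 4:
  f(1.075402) = -0.053881
  f(1.114322) = 0.000229
  x_5 = 1.114322 - 0.000229×(1.114322 - 1.075402)/(0.000229 - (-0.053881))
       = 1.114157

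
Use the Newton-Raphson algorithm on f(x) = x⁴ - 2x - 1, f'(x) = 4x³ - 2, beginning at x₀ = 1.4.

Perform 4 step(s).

f(x) = x⁴ - 2x - 1
f'(x) = 4x³ - 2
x₀ = 1.4

Newton-Raphson formula: x_{n+1} = x_n - f(x_n)/f'(x_n)

Iteration 1:
  f(1.400000) = 0.041600
  f'(1.400000) = 8.976000
  x_1 = 1.400000 - 0.041600/8.976000 = 1.395365
Iteration 2:
  f(1.395365) = 0.000252
  f'(1.395365) = 8.867355
  x_2 = 1.395365 - 0.000252/8.867355 = 1.395337
Iteration 3:
  f(1.395337) = 0.000000
  f'(1.395337) = 8.866691
  x_3 = 1.395337 - 0.000000/8.866691 = 1.395337
Iteration 4:
  f(1.395337) = 0.000000
  f'(1.395337) = 8.866691
  x_4 = 1.395337 - 0.000000/8.866691 = 1.395337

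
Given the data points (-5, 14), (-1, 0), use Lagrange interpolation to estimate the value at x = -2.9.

Lagrange interpolation formula:
P(x) = Σ yᵢ × Lᵢ(x)
where Lᵢ(x) = Π_{j≠i} (x - xⱼ)/(xᵢ - xⱼ)

L_0(-2.9) = (-2.9 - (-1))/(-5 - (-1)) = 0.475000
L_1(-2.9) = (-2.9 - (-5))/(-1 - (-5)) = 0.525000

P(-2.9) = 14×L_0(-2.9) + 0×L_1(-2.9)
P(-2.9) = 6.650000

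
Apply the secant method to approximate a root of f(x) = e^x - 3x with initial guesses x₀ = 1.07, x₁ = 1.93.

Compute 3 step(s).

f(x) = e^x - 3x
x₀ = 1.07, x₁ = 1.93

Secant formula: x_{n+1} = x_n - f(x_n)(x_n - x_{n-1})/(f(x_n) - f(x_{n-1}))

Iteration 1:
  f(1.070000) = -0.294621
  f(1.930000) = 1.099510
  x_2 = 1.930000 - 1.099510×(1.930000 - 1.070000)/(1.099510 - (-0.294621))
       = 1.251743
Iteration 2:
  f(1.930000) = 1.099510
  f(1.251743) = -0.258797
  x_3 = 1.251743 - (-0.258797)×(1.251743 - 1.930000)/(-0.258797 - 1.099510)
       = 1.380971
Iteration 3:
  f(1.251743) = -0.258797
  f(1.380971) = -0.164150
  x_4 = 1.380971 - (-0.164150)×(1.380971 - 1.251743)/(-0.164150 - (-0.258797))
       = 1.605096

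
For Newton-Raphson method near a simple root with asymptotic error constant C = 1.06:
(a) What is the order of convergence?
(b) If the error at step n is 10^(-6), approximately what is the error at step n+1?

(a) Newton-Raphson has quadratic (order 2) convergence near simple roots.
    This means |e_{n+1}| ≈ C|e_n|².

(b) With |e_n| = 10^(-6) and C = 1.06:
    |e_{n+1}| ≈ 1.06 × (10^(-6))² = 1.06 × 10^(-12)

(a) 2 (quadratic); (b) |e_{n+1}| ≈ 1.060e-12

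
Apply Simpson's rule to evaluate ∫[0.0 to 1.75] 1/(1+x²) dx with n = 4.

f(x) = 1/(1+x²)
a = 0.0, b = 1.75, n = 4
h = (b - a)/n = 0.437500

Simpson's rule: (h/3)[f(x₀) + 4f(x₁) + 2f(x₂) + ... + f(xₙ)]

x_0 = 0.0000, f(x_0) = 1.000000, coefficient = 1
x_1 = 0.4375, f(x_1) = 0.839344, coefficient = 4
x_2 = 0.8750, f(x_2) = 0.566372, coefficient = 2
x_3 = 1.3125, f(x_3) = 0.367288, coefficient = 4
x_4 = 1.7500, f(x_4) = 0.246154, coefficient = 1

I ≈ (0.437500/3) × 7.205428 = 1.050792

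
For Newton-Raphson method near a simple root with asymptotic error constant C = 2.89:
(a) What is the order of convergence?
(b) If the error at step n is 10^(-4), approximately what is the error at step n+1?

(a) Newton-Raphson has quadratic (order 2) convergence near simple roots.
    This means |e_{n+1}| ≈ C|e_n|².

(b) With |e_n| = 10^(-4) and C = 2.89:
    |e_{n+1}| ≈ 2.89 × (10^(-4))² = 2.89 × 10^(-8)

(a) 2 (quadratic); (b) |e_{n+1}| ≈ 2.890e-08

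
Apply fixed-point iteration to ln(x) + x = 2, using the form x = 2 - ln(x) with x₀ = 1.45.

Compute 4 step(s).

Equation: ln(x) + x = 2
Fixed-point form: x = 2 - ln(x)
x₀ = 1.45

x_1 = g(1.450000) = 1.628436
x_2 = g(1.628436) = 1.512380
x_3 = g(1.512380) = 1.586316
x_4 = g(1.586316) = 1.538586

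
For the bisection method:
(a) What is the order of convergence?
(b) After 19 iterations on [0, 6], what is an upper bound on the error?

(a) Bisection has linear (order 1) convergence; the error is halved each step.

(b) Error bound = (b-a)/2^n = (6 - 0)/2^{19}
    = 6/2^{19}

(a) 1 (linear); (b) error ≤ 1.14e-05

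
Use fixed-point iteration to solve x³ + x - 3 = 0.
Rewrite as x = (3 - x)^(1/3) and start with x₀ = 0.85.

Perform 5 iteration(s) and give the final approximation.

Equation: x³ + x - 3 = 0
Fixed-point form: x = (3 - x)^(1/3)
x₀ = 0.85

x_1 = g(0.850000) = 1.290663
x_2 = g(1.290663) = 1.195664
x_3 = g(1.195664) = 1.217416
x_4 = g(1.217416) = 1.212504
x_5 = g(1.212504) = 1.213617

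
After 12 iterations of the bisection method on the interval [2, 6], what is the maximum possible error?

Bisection error bound: |error| ≤ (b-a)/2^n
|error| ≤ (6 - 2)/2^12 = 4/2^12
|error| ≤ 0.0009765625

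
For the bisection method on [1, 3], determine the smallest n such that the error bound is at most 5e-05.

We need (b-a)/2^n ≤ 5e-05
(3 - 1)/2^n ≤ 5e-05
2/2^n ≤ 5e-05
2^n ≥ 40000
n ≥ log₂(40000) = 15.29
n ≥ 16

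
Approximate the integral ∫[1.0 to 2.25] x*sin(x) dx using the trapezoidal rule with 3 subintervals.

f(x) = x*sin(x)
a = 1.0, b = 2.25, n = 3
h = (b - a)/n = 0.416667

Trapezoidal rule: (h/2)[f(x₀) + 2f(x₁) + 2f(x₂) + ... + f(xₙ)]

x_0 = 1.0000, f(x_0) = 0.841471, coefficient = 1
x_1 = 1.4167, f(x_1) = 1.399873, coefficient = 2
x_2 = 1.8333, f(x_2) = 1.770514, coefficient = 2
x_3 = 2.2500, f(x_3) = 1.750665, coefficient = 1

I ≈ (0.416667/2) × 8.932908 = 1.861023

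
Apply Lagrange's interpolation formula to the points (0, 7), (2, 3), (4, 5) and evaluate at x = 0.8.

Lagrange interpolation formula:
P(x) = Σ yᵢ × Lᵢ(x)
where Lᵢ(x) = Π_{j≠i} (x - xⱼ)/(xᵢ - xⱼ)

L_0(0.8) = (0.8 - 2)/(0 - 2) × (0.8 - 4)/(0 - 4) = 0.480000
L_1(0.8) = (0.8 - 0)/(2 - 0) × (0.8 - 4)/(2 - 4) = 0.640000
L_2(0.8) = (0.8 - 0)/(4 - 0) × (0.8 - 2)/(4 - 2) = -0.120000

P(0.8) = 7×L_0(0.8) + 3×L_1(0.8) + 5×L_2(0.8)
P(0.8) = 4.680000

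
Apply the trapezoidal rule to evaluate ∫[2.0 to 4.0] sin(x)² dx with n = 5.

f(x) = sin(x)²
a = 2.0, b = 4.0, n = 5
h = (b - a)/n = 0.400000

Trapezoidal rule: (h/2)[f(x₀) + 2f(x₁) + 2f(x₂) + ... + f(xₙ)]

x_0 = 2.0000, f(x_0) = 0.826822, coefficient = 1
x_1 = 2.4000, f(x_1) = 0.456251, coefficient = 2
x_2 = 2.8000, f(x_2) = 0.112217, coefficient = 2
x_3 = 3.2000, f(x_3) = 0.003408, coefficient = 2
x_4 = 3.6000, f(x_4) = 0.195824, coefficient = 2
x_5 = 4.0000, f(x_5) = 0.572750, coefficient = 1

I ≈ (0.400000/2) × 2.934971 = 0.586994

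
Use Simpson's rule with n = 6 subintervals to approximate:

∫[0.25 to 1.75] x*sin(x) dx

f(x) = x*sin(x)
a = 0.25, b = 1.75, n = 6
h = (b - a)/n = 0.250000

Simpson's rule: (h/3)[f(x₀) + 4f(x₁) + 2f(x₂) + ... + f(xₙ)]

x_0 = 0.2500, f(x_0) = 0.061851, coefficient = 1
x_1 = 0.5000, f(x_1) = 0.239713, coefficient = 4
x_2 = 0.7500, f(x_2) = 0.511229, coefficient = 2
x_3 = 1.0000, f(x_3) = 0.841471, coefficient = 4
x_4 = 1.2500, f(x_4) = 1.186231, coefficient = 2
x_5 = 1.5000, f(x_5) = 1.496242, coefficient = 4
x_6 = 1.7500, f(x_6) = 1.721975, coefficient = 1

I ≈ (0.250000/3) × 15.488451 = 1.290704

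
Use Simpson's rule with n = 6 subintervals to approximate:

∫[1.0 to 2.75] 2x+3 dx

f(x) = 2x+3
a = 1.0, b = 2.75, n = 6
h = (b - a)/n = 0.291667

Simpson's rule: (h/3)[f(x₀) + 4f(x₁) + 2f(x₂) + ... + f(xₙ)]

x_0 = 1.0000, f(x_0) = 5.000000, coefficient = 1
x_1 = 1.2917, f(x_1) = 5.583333, coefficient = 4
x_2 = 1.5833, f(x_2) = 6.166667, coefficient = 2
x_3 = 1.8750, f(x_3) = 6.750000, coefficient = 4
x_4 = 2.1667, f(x_4) = 7.333333, coefficient = 2
x_5 = 2.4583, f(x_5) = 7.916667, coefficient = 4
x_6 = 2.7500, f(x_6) = 8.500000, coefficient = 1

I ≈ (0.291667/3) × 121.500000 = 11.812500
Exact value: 11.812500
Error: 0.000000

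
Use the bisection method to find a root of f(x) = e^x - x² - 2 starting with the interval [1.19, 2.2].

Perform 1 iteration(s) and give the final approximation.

f(x) = e^x - x² - 2
Initial interval: [1.19, 2.2]

Iteration 1:
  c_1 = (1.190000 + 2.200000)/2 = 1.695000
  f(c_1) = f(1.695000) = 0.573621
  f(a) × f(c) < 0, new interval: [1.190000, 1.695000]

After 1 iteration(s), the approximation is c_1 = 1.695000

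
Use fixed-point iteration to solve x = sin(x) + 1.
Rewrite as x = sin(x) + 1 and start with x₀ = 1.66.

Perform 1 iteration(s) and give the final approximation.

Equation: x = sin(x) + 1
Fixed-point form: x = sin(x) + 1
x₀ = 1.66

x_1 = g(1.660000) = 1.996024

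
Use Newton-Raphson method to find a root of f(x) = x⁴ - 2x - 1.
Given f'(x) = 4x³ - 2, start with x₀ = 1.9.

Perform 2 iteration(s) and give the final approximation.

f(x) = x⁴ - 2x - 1
f'(x) = 4x³ - 2
x₀ = 1.9

Newton-Raphson formula: x_{n+1} = x_n - f(x_n)/f'(x_n)

Iteration 1:
  f(1.900000) = 8.232100
  f'(1.900000) = 25.436000
  x_1 = 1.900000 - 8.232100/25.436000 = 1.576360
Iteration 2:
  f(1.576360) = 2.022066
  f'(1.576360) = 13.668465
  x_2 = 1.576360 - 2.022066/13.668465 = 1.428424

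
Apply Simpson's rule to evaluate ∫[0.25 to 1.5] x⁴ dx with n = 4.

f(x) = x⁴
a = 0.25, b = 1.5, n = 4
h = (b - a)/n = 0.312500

Simpson's rule: (h/3)[f(x₀) + 4f(x₁) + 2f(x₂) + ... + f(xₙ)]

x_0 = 0.2500, f(x_0) = 0.003906, coefficient = 1
x_1 = 0.5625, f(x_1) = 0.100113, coefficient = 4
x_2 = 0.8750, f(x_2) = 0.586182, coefficient = 2
x_3 = 1.1875, f(x_3) = 1.988541, coefficient = 4
x_4 = 1.5000, f(x_4) = 5.062500, coefficient = 1

I ≈ (0.312500/3) × 14.593384 = 1.520144
Exact value: 1.518555
Error: 0.001589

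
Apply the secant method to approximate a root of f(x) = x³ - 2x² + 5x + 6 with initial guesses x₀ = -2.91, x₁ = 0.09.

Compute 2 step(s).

f(x) = x³ - 2x² + 5x + 6
x₀ = -2.91, x₁ = 0.09

Secant formula: x_{n+1} = x_n - f(x_n)(x_n - x_{n-1})/(f(x_n) - f(x_{n-1}))

Iteration 1:
  f(-2.910000) = -50.128371
  f(0.090000) = 6.434529
  x_2 = 0.090000 - 6.434529×(0.090000 - (-2.910000))/(6.434529 - (-50.128371))
       = -0.251276
Iteration 2:
  f(0.090000) = 6.434529
  f(-0.251276) = 4.601472
  x_3 = -0.251276 - 4.601472×(-0.251276 - 0.090000)/(4.601472 - 6.434529)
       = -1.107974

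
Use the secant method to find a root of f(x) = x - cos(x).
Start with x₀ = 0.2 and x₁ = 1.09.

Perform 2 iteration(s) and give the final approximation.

f(x) = x - cos(x)
x₀ = 0.2, x₁ = 1.09

Secant formula: x_{n+1} = x_n - f(x_n)(x_n - x_{n-1})/(f(x_n) - f(x_{n-1}))

Iteration 1:
  f(0.200000) = -0.780067
  f(1.090000) = 0.627515
  x_2 = 1.090000 - 0.627515×(1.090000 - 0.200000)/(0.627515 - (-0.780067))
       = 0.693229
Iteration 2:
  f(1.090000) = 0.627515
  f(0.693229) = -0.075958
  x_3 = 0.693229 - (-0.075958)×(0.693229 - 1.090000)/(-0.075958 - 0.627515)
       = 0.736070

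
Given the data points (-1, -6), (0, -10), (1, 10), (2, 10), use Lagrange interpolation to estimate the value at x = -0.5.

Lagrange interpolation formula:
P(x) = Σ yᵢ × Lᵢ(x)
where Lᵢ(x) = Π_{j≠i} (x - xⱼ)/(xᵢ - xⱼ)

L_0(-0.5) = (-0.5 - 0)/(-1 - 0) × (-0.5 - 1)/(-1 - 1) × (-0.5 - 2)/(-1 - 2) = 0.312500
L_1(-0.5) = (-0.5 - (-1))/(0 - (-1)) × (-0.5 - 1)/(0 - 1) × (-0.5 - 2)/(0 - 2) = 0.937500
L_2(-0.5) = (-0.5 - (-1))/(1 - (-1)) × (-0.5 - 0)/(1 - 0) × (-0.5 - 2)/(1 - 2) = -0.312500
L_3(-0.5) = (-0.5 - (-1))/(2 - (-1)) × (-0.5 - 0)/(2 - 0) × (-0.5 - 1)/(2 - 1) = 0.062500

P(-0.5) = (-6)×L_0(-0.5) + (-10)×L_1(-0.5) + 10×L_2(-0.5) + 10×L_3(-0.5)
P(-0.5) = -13.750000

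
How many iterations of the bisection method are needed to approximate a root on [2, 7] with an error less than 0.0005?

We need (b-a)/2^n ≤ 0.0005
(7 - 2)/2^n ≤ 0.0005
5/2^n ≤ 0.0005
2^n ≥ 10000
n ≥ log₂(10000) = 13.29
n ≥ 14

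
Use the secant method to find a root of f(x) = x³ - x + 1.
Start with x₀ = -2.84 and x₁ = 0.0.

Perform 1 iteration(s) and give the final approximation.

f(x) = x³ - x + 1
x₀ = -2.84, x₁ = 0.0

Secant formula: x_{n+1} = x_n - f(x_n)(x_n - x_{n-1})/(f(x_n) - f(x_{n-1}))

Iteration 1:
  f(-2.840000) = -19.066304
  f(0.000000) = 1.000000
  x_2 = 0.000000 - 1.000000×(0.000000 - (-2.840000))/(1.000000 - (-19.066304))
       = -0.141531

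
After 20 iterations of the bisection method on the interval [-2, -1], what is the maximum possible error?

Bisection error bound: |error| ≤ (b-a)/2^n
|error| ≤ (-1 - (-2))/2^20 = 1/2^20
|error| ≤ 0.0000009537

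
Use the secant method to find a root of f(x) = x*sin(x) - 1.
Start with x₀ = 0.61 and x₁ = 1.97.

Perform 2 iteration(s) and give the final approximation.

f(x) = x*sin(x) - 1
x₀ = 0.61, x₁ = 1.97

Secant formula: x_{n+1} = x_n - f(x_n)(x_n - x_{n-1})/(f(x_n) - f(x_{n-1}))

Iteration 1:
  f(0.610000) = -0.650551
  f(1.970000) = 0.815100
  x_2 = 1.970000 - 0.815100×(1.970000 - 0.610000)/(0.815100 - (-0.650551))
       = 1.213656
Iteration 2:
  f(1.970000) = 0.815100
  f(1.213656) = 0.137075
  x_3 = 1.213656 - 0.137075×(1.213656 - 1.970000)/(0.137075 - 0.815100)
       = 1.060748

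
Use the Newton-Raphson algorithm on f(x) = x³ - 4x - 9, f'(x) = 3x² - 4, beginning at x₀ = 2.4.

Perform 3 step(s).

f(x) = x³ - 4x - 9
f'(x) = 3x² - 4
x₀ = 2.4

Newton-Raphson formula: x_{n+1} = x_n - f(x_n)/f'(x_n)

Iteration 1:
  f(2.400000) = -4.776000
  f'(2.400000) = 13.280000
  x_1 = 2.400000 - (-4.776000)/13.280000 = 2.759639
Iteration 2:
  f(2.759639) = 0.977763
  f'(2.759639) = 18.846815
  x_2 = 2.759639 - 0.977763/18.846815 = 2.707759
Iteration 3:
  f(2.707759) = 0.022143
  f'(2.707759) = 17.995878
  x_3 = 2.707759 - 0.022143/17.995878 = 2.706529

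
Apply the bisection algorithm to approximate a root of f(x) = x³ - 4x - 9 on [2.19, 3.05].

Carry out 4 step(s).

f(x) = x³ - 4x - 9
Initial interval: [2.19, 3.05]

Iteration 1:
  c_1 = (2.190000 + 3.050000)/2 = 2.620000
  f(c_1) = f(2.620000) = -1.495272
  f(a) × f(c) ≥ 0, new interval: [2.620000, 3.050000]
Iteration 2:
  c_2 = (2.620000 + 3.050000)/2 = 2.835000
  f(c_2) = f(2.835000) = 2.445533
  f(a) × f(c) < 0, new interval: [2.620000, 2.835000]
Iteration 3:
  c_3 = (2.620000 + 2.835000)/2 = 2.727500
  f(c_3) = f(2.727500) = 0.380571
  f(a) × f(c) < 0, new interval: [2.620000, 2.727500]
Iteration 4:
  c_4 = (2.620000 + 2.727500)/2 = 2.673750
  f(c_4) = f(2.673750) = -0.580524
  f(a) × f(c) ≥ 0, new interval: [2.673750, 2.727500]

After 4 iteration(s), the approximation is c_4 = 2.673750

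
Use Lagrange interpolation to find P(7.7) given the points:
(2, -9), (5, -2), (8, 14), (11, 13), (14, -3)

Lagrange interpolation formula:
P(x) = Σ yᵢ × Lᵢ(x)
where Lᵢ(x) = Π_{j≠i} (x - xⱼ)/(xᵢ - xⱼ)

L_0(7.7) = (7.7 - 5)/(2 - 5) × (7.7 - 8)/(2 - 8) × (7.7 - 11)/(2 - 11) × (7.7 - 14)/(2 - 14) = -0.008662
L_1(7.7) = (7.7 - 2)/(5 - 2) × (7.7 - 8)/(5 - 8) × (7.7 - 11)/(5 - 11) × (7.7 - 14)/(5 - 14) = 0.073150
L_2(7.7) = (7.7 - 2)/(8 - 2) × (7.7 - 5)/(8 - 5) × (7.7 - 11)/(8 - 11) × (7.7 - 14)/(8 - 14) = 0.987525
L_3(7.7) = (7.7 - 2)/(11 - 2) × (7.7 - 5)/(11 - 5) × (7.7 - 8)/(11 - 8) × (7.7 - 14)/(11 - 14) = -0.059850
L_4(7.7) = (7.7 - 2)/(14 - 2) × (7.7 - 5)/(14 - 5) × (7.7 - 8)/(14 - 8) × (7.7 - 11)/(14 - 11) = 0.007837

P(7.7) = (-9)×L_0(7.7) + (-2)×L_1(7.7) + 14×L_2(7.7) + 13×L_3(7.7) + (-3)×L_4(7.7)
P(7.7) = 12.955450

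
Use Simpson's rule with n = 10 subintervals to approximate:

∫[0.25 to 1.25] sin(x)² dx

f(x) = sin(x)²
a = 0.25, b = 1.25, n = 10
h = (b - a)/n = 0.100000

Simpson's rule: (h/3)[f(x₀) + 4f(x₁) + 2f(x₂) + ... + f(xₙ)]

x_0 = 0.2500, f(x_0) = 0.061209, coefficient = 1
x_1 = 0.3500, f(x_1) = 0.117579, coefficient = 4
x_2 = 0.4500, f(x_2) = 0.189195, coefficient = 2
x_3 = 0.5500, f(x_3) = 0.273202, coefficient = 4
x_4 = 0.6500, f(x_4) = 0.366251, coefficient = 2
x_5 = 0.7500, f(x_5) = 0.464631, coefficient = 4
x_6 = 0.8500, f(x_6) = 0.564422, coefficient = 2
x_7 = 0.9500, f(x_7) = 0.661645, coefficient = 4
x_8 = 1.0500, f(x_8) = 0.752423, coefficient = 2
x_9 = 1.1500, f(x_9) = 0.833138, coefficient = 4
x_10 = 1.2500, f(x_10) = 0.900572, coefficient = 1

I ≈ (0.100000/3) × 14.107142 = 0.470238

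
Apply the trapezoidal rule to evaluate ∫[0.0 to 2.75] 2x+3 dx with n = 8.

f(x) = 2x+3
a = 0.0, b = 2.75, n = 8
h = (b - a)/n = 0.343750

Trapezoidal rule: (h/2)[f(x₀) + 2f(x₁) + 2f(x₂) + ... + f(xₙ)]

x_0 = 0.0000, f(x_0) = 3.000000, coefficient = 1
x_1 = 0.3438, f(x_1) = 3.687500, coefficient = 2
x_2 = 0.6875, f(x_2) = 4.375000, coefficient = 2
x_3 = 1.0312, f(x_3) = 5.062500, coefficient = 2
x_4 = 1.3750, f(x_4) = 5.750000, coefficient = 2
x_5 = 1.7188, f(x_5) = 6.437500, coefficient = 2
x_6 = 2.0625, f(x_6) = 7.125000, coefficient = 2
x_7 = 2.4062, f(x_7) = 7.812500, coefficient = 2
x_8 = 2.7500, f(x_8) = 8.500000, coefficient = 1

I ≈ (0.343750/2) × 92.000000 = 15.812500
Exact value: 15.812500
Error: 0.000000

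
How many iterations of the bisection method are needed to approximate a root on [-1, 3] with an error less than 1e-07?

We need (b-a)/2^n ≤ 1e-07
(3 - (-1))/2^n ≤ 1e-07
4/2^n ≤ 1e-07
2^n ≥ 40000000
n ≥ log₂(40000000) = 25.25
n ≥ 26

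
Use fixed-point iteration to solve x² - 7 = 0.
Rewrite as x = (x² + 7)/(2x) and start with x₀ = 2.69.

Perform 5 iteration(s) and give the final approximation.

Equation: x² - 7 = 0
Fixed-point form: x = (x² + 7)/(2x)
x₀ = 2.69

x_1 = g(2.690000) = 2.646115
x_2 = g(2.646115) = 2.645751
x_3 = g(2.645751) = 2.645751
x_4 = g(2.645751) = 2.645751
x_5 = g(2.645751) = 2.645751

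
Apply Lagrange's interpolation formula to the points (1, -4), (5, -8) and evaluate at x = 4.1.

Lagrange interpolation formula:
P(x) = Σ yᵢ × Lᵢ(x)
where Lᵢ(x) = Π_{j≠i} (x - xⱼ)/(xᵢ - xⱼ)

L_0(4.1) = (4.1 - 5)/(1 - 5) = 0.225000
L_1(4.1) = (4.1 - 1)/(5 - 1) = 0.775000

P(4.1) = (-4)×L_0(4.1) + (-8)×L_1(4.1)
P(4.1) = -7.100000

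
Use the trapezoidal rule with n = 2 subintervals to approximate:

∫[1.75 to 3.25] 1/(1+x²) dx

f(x) = 1/(1+x²)
a = 1.75, b = 3.25, n = 2
h = (b - a)/n = 0.750000

Trapezoidal rule: (h/2)[f(x₀) + 2f(x₁) + 2f(x₂) + ... + f(xₙ)]

x_0 = 1.7500, f(x_0) = 0.246154, coefficient = 1
x_1 = 2.5000, f(x_1) = 0.137931, coefficient = 2
x_2 = 3.2500, f(x_2) = 0.086486, coefficient = 1

I ≈ (0.750000/2) × 0.608502 = 0.228188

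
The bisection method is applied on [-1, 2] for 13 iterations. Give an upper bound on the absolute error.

Bisection error bound: |error| ≤ (b-a)/2^n
|error| ≤ (2 - (-1))/2^13 = 3/2^13
|error| ≤ 0.0003662109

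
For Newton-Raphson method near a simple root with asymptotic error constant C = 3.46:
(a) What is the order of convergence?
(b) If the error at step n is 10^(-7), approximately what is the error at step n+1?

(a) Newton-Raphson has quadratic (order 2) convergence near simple roots.
    This means |e_{n+1}| ≈ C|e_n|².

(b) With |e_n| = 10^(-7) and C = 3.46:
    |e_{n+1}| ≈ 3.46 × (10^(-7))² = 3.46 × 10^(-14)

(a) 2 (quadratic); (b) |e_{n+1}| ≈ 3.460e-14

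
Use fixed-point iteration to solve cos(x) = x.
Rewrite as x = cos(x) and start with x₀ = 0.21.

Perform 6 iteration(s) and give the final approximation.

Equation: cos(x) = x
Fixed-point form: x = cos(x)
x₀ = 0.21

x_1 = g(0.210000) = 0.978031
x_2 = g(0.978031) = 0.558657
x_3 = g(0.558657) = 0.847968
x_4 = g(0.847968) = 0.661509
x_5 = g(0.661509) = 0.789066
x_6 = g(0.789066) = 0.704508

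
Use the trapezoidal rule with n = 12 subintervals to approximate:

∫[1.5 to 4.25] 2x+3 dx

f(x) = 2x+3
a = 1.5, b = 4.25, n = 12
h = (b - a)/n = 0.229167

Trapezoidal rule: (h/2)[f(x₀) + 2f(x₁) + 2f(x₂) + ... + f(xₙ)]

x_0 = 1.5000, f(x_0) = 6.000000, coefficient = 1
x_1 = 1.7292, f(x_1) = 6.458333, coefficient = 2
x_2 = 1.9583, f(x_2) = 6.916667, coefficient = 2
x_3 = 2.1875, f(x_3) = 7.375000, coefficient = 2
x_4 = 2.4167, f(x_4) = 7.833333, coefficient = 2
x_5 = 2.6458, f(x_5) = 8.291667, coefficient = 2
x_6 = 2.8750, f(x_6) = 8.750000, coefficient = 2
x_7 = 3.1042, f(x_7) = 9.208333, coefficient = 2
x_8 = 3.3333, f(x_8) = 9.666667, coefficient = 2
x_9 = 3.5625, f(x_9) = 10.125000, coefficient = 2
x_10 = 3.7917, f(x_10) = 10.583333, coefficient = 2
x_11 = 4.0208, f(x_11) = 11.041667, coefficient = 2
x_12 = 4.2500, f(x_12) = 11.500000, coefficient = 1

I ≈ (0.229167/2) × 210.000000 = 24.062500
Exact value: 24.062500
Error: 0.000000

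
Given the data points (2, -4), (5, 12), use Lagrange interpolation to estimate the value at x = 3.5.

Lagrange interpolation formula:
P(x) = Σ yᵢ × Lᵢ(x)
where Lᵢ(x) = Π_{j≠i} (x - xⱼ)/(xᵢ - xⱼ)

L_0(3.5) = (3.5 - 5)/(2 - 5) = 0.500000
L_1(3.5) = (3.5 - 2)/(5 - 2) = 0.500000

P(3.5) = (-4)×L_0(3.5) + 12×L_1(3.5)
P(3.5) = 4.000000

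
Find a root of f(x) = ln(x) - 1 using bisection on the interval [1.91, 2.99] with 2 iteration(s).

f(x) = ln(x) - 1
Initial interval: [1.91, 2.99]

Iteration 1:
  c_1 = (1.910000 + 2.990000)/2 = 2.450000
  f(c_1) = f(2.450000) = -0.103912
  f(a) × f(c) ≥ 0, new interval: [2.450000, 2.990000]
Iteration 2:
  c_2 = (2.450000 + 2.990000)/2 = 2.720000
  f(c_2) = f(2.720000) = 0.000632
  f(a) × f(c) < 0, new interval: [2.450000, 2.720000]

After 2 iteration(s), the approximation is c_2 = 2.720000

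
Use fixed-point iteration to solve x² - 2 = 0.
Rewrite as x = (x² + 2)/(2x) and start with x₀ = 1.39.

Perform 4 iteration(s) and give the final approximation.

Equation: x² - 2 = 0
Fixed-point form: x = (x² + 2)/(2x)
x₀ = 1.39

x_1 = g(1.390000) = 1.414424
x_2 = g(1.414424) = 1.414214
x_3 = g(1.414214) = 1.414214
x_4 = g(1.414214) = 1.414214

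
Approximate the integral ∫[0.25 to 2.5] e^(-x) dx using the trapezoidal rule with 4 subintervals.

f(x) = e^(-x)
a = 0.25, b = 2.5, n = 4
h = (b - a)/n = 0.562500

Trapezoidal rule: (h/2)[f(x₀) + 2f(x₁) + 2f(x₂) + ... + f(xₙ)]

x_0 = 0.2500, f(x_0) = 0.778801, coefficient = 1
x_1 = 0.8125, f(x_1) = 0.443747, coefficient = 2
x_2 = 1.3750, f(x_2) = 0.252840, coefficient = 2
x_3 = 1.9375, f(x_3) = 0.144064, coefficient = 2
x_4 = 2.5000, f(x_4) = 0.082085, coefficient = 1

I ≈ (0.562500/2) × 2.542187 = 0.714990
Exact value: 0.696716
Error: 0.018274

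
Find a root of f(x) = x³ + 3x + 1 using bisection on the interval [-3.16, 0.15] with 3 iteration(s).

f(x) = x³ + 3x + 1
Initial interval: [-3.16, 0.15]

Iteration 1:
  c_1 = (-3.160000 + 0.150000)/2 = -1.505000
  f(c_1) = f(-1.505000) = -6.923863
  f(a) × f(c) ≥ 0, new interval: [-1.505000, 0.150000]
Iteration 2:
  c_2 = (-1.505000 + 0.150000)/2 = -0.677500
  f(c_2) = f(-0.677500) = -1.343477
  f(a) × f(c) ≥ 0, new interval: [-0.677500, 0.150000]
Iteration 3:
  c_3 = (-0.677500 + 0.150000)/2 = -0.263750
  f(c_3) = f(-0.263750) = 0.190402
  f(a) × f(c) < 0, new interval: [-0.677500, -0.263750]

After 3 iteration(s), the approximation is c_3 = -0.263750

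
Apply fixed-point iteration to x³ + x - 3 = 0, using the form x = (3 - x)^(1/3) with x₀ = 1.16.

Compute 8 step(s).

Equation: x³ + x - 3 = 0
Fixed-point form: x = (3 - x)^(1/3)
x₀ = 1.16

x_1 = g(1.160000) = 1.225385
x_2 = g(1.225385) = 1.210695
x_3 = g(1.210695) = 1.214026
x_4 = g(1.214026) = 1.213272
x_5 = g(1.213272) = 1.213443
x_6 = g(1.213443) = 1.213405
x_7 = g(1.213405) = 1.213413
x_8 = g(1.213413) = 1.213411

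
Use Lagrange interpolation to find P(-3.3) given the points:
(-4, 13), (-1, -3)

Lagrange interpolation formula:
P(x) = Σ yᵢ × Lᵢ(x)
where Lᵢ(x) = Π_{j≠i} (x - xⱼ)/(xᵢ - xⱼ)

L_0(-3.3) = (-3.3 - (-1))/(-4 - (-1)) = 0.766667
L_1(-3.3) = (-3.3 - (-4))/(-1 - (-4)) = 0.233333

P(-3.3) = 13×L_0(-3.3) + (-3)×L_1(-3.3)
P(-3.3) = 9.266667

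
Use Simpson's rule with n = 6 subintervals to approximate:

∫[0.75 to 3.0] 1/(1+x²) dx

f(x) = 1/(1+x²)
a = 0.75, b = 3.0, n = 6
h = (b - a)/n = 0.375000

Simpson's rule: (h/3)[f(x₀) + 4f(x₁) + 2f(x₂) + ... + f(xₙ)]

x_0 = 0.7500, f(x_0) = 0.640000, coefficient = 1
x_1 = 1.1250, f(x_1) = 0.441379, coefficient = 4
x_2 = 1.5000, f(x_2) = 0.307692, coefficient = 2
x_3 = 1.8750, f(x_3) = 0.221453, coefficient = 4
x_4 = 2.2500, f(x_4) = 0.164948, coefficient = 2
x_5 = 2.6250, f(x_5) = 0.126733, coefficient = 4
x_6 = 3.0000, f(x_6) = 0.100000, coefficient = 1

I ≈ (0.375000/3) × 4.843543 = 0.605443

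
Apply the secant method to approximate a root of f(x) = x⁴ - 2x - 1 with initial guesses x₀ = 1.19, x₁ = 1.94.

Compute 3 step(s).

f(x) = x⁴ - 2x - 1
x₀ = 1.19, x₁ = 1.94

Secant formula: x_{n+1} = x_n - f(x_n)(x_n - x_{n-1})/(f(x_n) - f(x_{n-1}))

Iteration 1:
  f(1.190000) = -1.374661
  f(1.940000) = 9.284685
  x_2 = 1.940000 - 9.284685×(1.940000 - 1.190000)/(9.284685 - (-1.374661))
       = 1.286722
Iteration 2:
  f(1.940000) = 9.284685
  f(1.286722) = -0.832254
  x_3 = 1.286722 - (-0.832254)×(1.286722 - 1.940000)/(-0.832254 - 9.284685)
       = 1.340463
Iteration 3:
  f(1.286722) = -0.832254
  f(1.340463) = -0.452288
  x_4 = 1.340463 - (-0.452288)×(1.340463 - 1.286722)/(-0.452288 - (-0.832254))
       = 1.404433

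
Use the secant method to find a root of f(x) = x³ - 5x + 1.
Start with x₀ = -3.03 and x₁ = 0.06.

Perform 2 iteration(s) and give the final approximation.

f(x) = x³ - 5x + 1
x₀ = -3.03, x₁ = 0.06

Secant formula: x_{n+1} = x_n - f(x_n)(x_n - x_{n-1})/(f(x_n) - f(x_{n-1}))

Iteration 1:
  f(-3.030000) = -11.668127
  f(0.060000) = 0.700216
  x_2 = 0.060000 - 0.700216×(0.060000 - (-3.030000))/(0.700216 - (-11.668127))
       = -0.114936
Iteration 2:
  f(0.060000) = 0.700216
  f(-0.114936) = 1.573161
  x_3 = -0.114936 - 1.573161×(-0.114936 - 0.060000)/(1.573161 - 0.700216)
       = 0.200321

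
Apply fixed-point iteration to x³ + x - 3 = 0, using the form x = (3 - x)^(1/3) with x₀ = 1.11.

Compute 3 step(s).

Equation: x³ + x - 3 = 0
Fixed-point form: x = (3 - x)^(1/3)
x₀ = 1.11

x_1 = g(1.110000) = 1.236386
x_2 = g(1.236386) = 1.208188
x_3 = g(1.208188) = 1.214593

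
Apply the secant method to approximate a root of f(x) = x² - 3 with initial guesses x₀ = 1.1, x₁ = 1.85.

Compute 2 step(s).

f(x) = x² - 3
x₀ = 1.1, x₁ = 1.85

Secant formula: x_{n+1} = x_n - f(x_n)(x_n - x_{n-1})/(f(x_n) - f(x_{n-1}))

Iteration 1:
  f(1.100000) = -1.790000
  f(1.850000) = 0.422500
  x_2 = 1.850000 - 0.422500×(1.850000 - 1.100000)/(0.422500 - (-1.790000))
       = 1.706780
Iteration 2:
  f(1.850000) = 0.422500
  f(1.706780) = -0.086903
  x_3 = 1.706780 - (-0.086903)×(1.706780 - 1.850000)/(-0.086903 - 0.422500)
       = 1.731213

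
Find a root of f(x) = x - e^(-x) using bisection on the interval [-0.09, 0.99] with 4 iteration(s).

f(x) = x - e^(-x)
Initial interval: [-0.09, 0.99]

Iteration 1:
  c_1 = (-0.090000 + 0.990000)/2 = 0.450000
  f(c_1) = f(0.450000) = -0.187628
  f(a) × f(c) ≥ 0, new interval: [0.450000, 0.990000]
Iteration 2:
  c_2 = (0.450000 + 0.990000)/2 = 0.720000
  f(c_2) = f(0.720000) = 0.233248
  f(a) × f(c) < 0, new interval: [0.450000, 0.720000]
Iteration 3:
  c_3 = (0.450000 + 0.720000)/2 = 0.585000
  f(c_3) = f(0.585000) = 0.027894
  f(a) × f(c) < 0, new interval: [0.450000, 0.585000]
Iteration 4:
  c_4 = (0.450000 + 0.585000)/2 = 0.517500
  f(c_4) = f(0.517500) = -0.078509
  f(a) × f(c) ≥ 0, new interval: [0.517500, 0.585000]

After 4 iteration(s), the approximation is c_4 = 0.517500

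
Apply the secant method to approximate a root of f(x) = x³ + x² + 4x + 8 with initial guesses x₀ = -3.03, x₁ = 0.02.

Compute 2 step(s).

f(x) = x³ + x² + 4x + 8
x₀ = -3.03, x₁ = 0.02

Secant formula: x_{n+1} = x_n - f(x_n)(x_n - x_{n-1})/(f(x_n) - f(x_{n-1}))

Iteration 1:
  f(-3.030000) = -22.757227
  f(0.020000) = 8.080408
  x_2 = 0.020000 - 8.080408×(0.020000 - (-3.030000))/(8.080408 - (-22.757227))
       = -0.779194
Iteration 2:
  f(0.020000) = 8.080408
  f(-0.779194) = 5.017286
  x_3 = -0.779194 - 5.017286×(-0.779194 - 0.020000)/(5.017286 - 8.080408)
       = -2.088245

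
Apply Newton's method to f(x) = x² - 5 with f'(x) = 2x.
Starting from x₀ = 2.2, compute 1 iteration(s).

f(x) = x² - 5
f'(x) = 2x
x₀ = 2.2

Newton-Raphson formula: x_{n+1} = x_n - f(x_n)/f'(x_n)

Iteration 1:
  f(2.200000) = -0.160000
  f'(2.200000) = 4.400000
  x_1 = 2.200000 - (-0.160000)/4.400000 = 2.236364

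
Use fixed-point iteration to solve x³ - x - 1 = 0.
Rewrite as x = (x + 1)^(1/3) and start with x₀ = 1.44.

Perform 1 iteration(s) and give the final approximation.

Equation: x³ - x - 1 = 0
Fixed-point form: x = (x + 1)^(1/3)
x₀ = 1.44

x_1 = g(1.440000) = 1.346263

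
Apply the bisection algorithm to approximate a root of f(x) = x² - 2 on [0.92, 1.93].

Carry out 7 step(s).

f(x) = x² - 2
Initial interval: [0.92, 1.93]

Iteration 1:
  c_1 = (0.920000 + 1.930000)/2 = 1.425000
  f(c_1) = f(1.425000) = 0.030625
  f(a) × f(c) < 0, new interval: [0.920000, 1.425000]
Iteration 2:
  c_2 = (0.920000 + 1.425000)/2 = 1.172500
  f(c_2) = f(1.172500) = -0.625244
  f(a) × f(c) ≥ 0, new interval: [1.172500, 1.425000]
Iteration 3:
  c_3 = (1.172500 + 1.425000)/2 = 1.298750
  f(c_3) = f(1.298750) = -0.313248
  f(a) × f(c) ≥ 0, new interval: [1.298750, 1.425000]
Iteration 4:
  c_4 = (1.298750 + 1.425000)/2 = 1.361875
  f(c_4) = f(1.361875) = -0.145296
  f(a) × f(c) ≥ 0, new interval: [1.361875, 1.425000]
Iteration 5:
  c_5 = (1.361875 + 1.425000)/2 = 1.393438
  f(c_5) = f(1.393438) = -0.058332
  f(a) × f(c) ≥ 0, new interval: [1.393438, 1.425000]
Iteration 6:
  c_6 = (1.393438 + 1.425000)/2 = 1.409219
  f(c_6) = f(1.409219) = -0.014103
  f(a) × f(c) ≥ 0, new interval: [1.409219, 1.425000]
Iteration 7:
  c_7 = (1.409219 + 1.425000)/2 = 1.417109
  f(c_7) = f(1.417109) = 0.008199
  f(a) × f(c) < 0, new interval: [1.409219, 1.417109]

After 7 iteration(s), the approximation is c_7 = 1.417109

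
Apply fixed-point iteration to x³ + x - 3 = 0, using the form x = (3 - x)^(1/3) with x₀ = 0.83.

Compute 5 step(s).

Equation: x³ + x - 3 = 0
Fixed-point form: x = (3 - x)^(1/3)
x₀ = 0.83

x_1 = g(0.830000) = 1.294653
x_2 = g(1.294653) = 1.194733
x_3 = g(1.194733) = 1.217626
x_4 = g(1.217626) = 1.212457
x_5 = g(1.212457) = 1.213628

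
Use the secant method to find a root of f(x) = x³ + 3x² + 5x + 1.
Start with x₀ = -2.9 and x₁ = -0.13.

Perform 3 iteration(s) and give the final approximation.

f(x) = x³ + 3x² + 5x + 1
x₀ = -2.9, x₁ = -0.13

Secant formula: x_{n+1} = x_n - f(x_n)(x_n - x_{n-1})/(f(x_n) - f(x_{n-1}))

Iteration 1:
  f(-2.900000) = -12.659000
  f(-0.130000) = 0.398503
  x_2 = -0.130000 - 0.398503×(-0.130000 - (-2.900000))/(0.398503 - (-12.659000))
       = -0.214538
Iteration 2:
  f(-0.130000) = 0.398503
  f(-0.214538) = 0.055516
  x_3 = -0.214538 - 0.055516×(-0.214538 - (-0.130000))/(0.055516 - 0.398503)
       = -0.228221
Iteration 3:
  f(-0.214538) = 0.055516
  f(-0.228221) = 0.003262
  x_4 = -0.228221 - 0.003262×(-0.228221 - (-0.214538))/(0.003262 - 0.055516)
       = -0.229075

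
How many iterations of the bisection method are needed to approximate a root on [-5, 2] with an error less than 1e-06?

We need (b-a)/2^n ≤ 1e-06
(2 - (-5))/2^n ≤ 1e-06
7/2^n ≤ 1e-06
2^n ≥ 7000000
n ≥ log₂(7000000) = 22.74
n ≥ 23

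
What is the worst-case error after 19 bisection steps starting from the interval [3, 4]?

Bisection error bound: |error| ≤ (b-a)/2^n
|error| ≤ (4 - 3)/2^19 = 1/2^19
|error| ≤ 0.0000019073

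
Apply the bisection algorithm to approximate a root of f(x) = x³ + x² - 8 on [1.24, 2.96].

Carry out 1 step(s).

f(x) = x³ + x² - 8
Initial interval: [1.24, 2.96]

Iteration 1:
  c_1 = (1.240000 + 2.960000)/2 = 2.100000
  f(c_1) = f(2.100000) = 5.671000
  f(a) × f(c) < 0, new interval: [1.240000, 2.100000]

After 1 iteration(s), the approximation is c_1 = 2.100000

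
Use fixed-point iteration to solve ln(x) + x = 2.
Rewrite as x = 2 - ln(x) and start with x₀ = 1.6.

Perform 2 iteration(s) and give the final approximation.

Equation: ln(x) + x = 2
Fixed-point form: x = 2 - ln(x)
x₀ = 1.6

x_1 = g(1.600000) = 1.529996
x_2 = g(1.529996) = 1.574735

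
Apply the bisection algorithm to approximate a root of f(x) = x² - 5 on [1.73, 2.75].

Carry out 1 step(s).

f(x) = x² - 5
Initial interval: [1.73, 2.75]

Iteration 1:
  c_1 = (1.730000 + 2.750000)/2 = 2.240000
  f(c_1) = f(2.240000) = 0.017600
  f(a) × f(c) < 0, new interval: [1.730000, 2.240000]

After 1 iteration(s), the approximation is c_1 = 2.240000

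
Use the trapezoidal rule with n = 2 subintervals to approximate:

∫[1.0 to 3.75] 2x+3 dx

f(x) = 2x+3
a = 1.0, b = 3.75, n = 2
h = (b - a)/n = 1.375000

Trapezoidal rule: (h/2)[f(x₀) + 2f(x₁) + 2f(x₂) + ... + f(xₙ)]

x_0 = 1.0000, f(x_0) = 5.000000, coefficient = 1
x_1 = 2.3750, f(x_1) = 7.750000, coefficient = 2
x_2 = 3.7500, f(x_2) = 10.500000, coefficient = 1

I ≈ (1.375000/2) × 31.000000 = 21.312500
Exact value: 21.312500
Error: 0.000000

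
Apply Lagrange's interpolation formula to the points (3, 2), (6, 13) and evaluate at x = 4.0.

Lagrange interpolation formula:
P(x) = Σ yᵢ × Lᵢ(x)
where Lᵢ(x) = Π_{j≠i} (x - xⱼ)/(xᵢ - xⱼ)

L_0(4.0) = (4.0 - 6)/(3 - 6) = 0.666667
L_1(4.0) = (4.0 - 3)/(6 - 3) = 0.333333

P(4.0) = 2×L_0(4.0) + 13×L_1(4.0)
P(4.0) = 5.666667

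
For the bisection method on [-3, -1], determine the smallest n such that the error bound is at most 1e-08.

We need (b-a)/2^n ≤ 1e-08
(-1 - (-3))/2^n ≤ 1e-08
2/2^n ≤ 1e-08
2^n ≥ 200000000
n ≥ log₂(200000000) = 27.58
n ≥ 28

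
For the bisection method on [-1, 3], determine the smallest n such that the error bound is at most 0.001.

We need (b-a)/2^n ≤ 0.001
(3 - (-1))/2^n ≤ 0.001
4/2^n ≤ 0.001
2^n ≥ 4000
n ≥ log₂(4000) = 11.97
n ≥ 12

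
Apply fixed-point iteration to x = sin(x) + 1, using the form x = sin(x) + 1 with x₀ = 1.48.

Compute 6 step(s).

Equation: x = sin(x) + 1
Fixed-point form: x = sin(x) + 1
x₀ = 1.48

x_1 = g(1.480000) = 1.995881
x_2 = g(1.995881) = 1.911004
x_3 = g(1.911004) = 1.942685
x_4 = g(1.942685) = 1.931643
x_5 = g(1.931643) = 1.935598
x_6 = g(1.935598) = 1.934194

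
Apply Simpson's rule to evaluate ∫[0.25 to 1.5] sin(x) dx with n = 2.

f(x) = sin(x)
a = 0.25, b = 1.5, n = 2
h = (b - a)/n = 0.625000

Simpson's rule: (h/3)[f(x₀) + 4f(x₁) + 2f(x₂) + ... + f(xₙ)]

x_0 = 0.2500, f(x_0) = 0.247404, coefficient = 1
x_1 = 0.8750, f(x_1) = 0.767544, coefficient = 4
x_2 = 1.5000, f(x_2) = 0.997495, coefficient = 1

I ≈ (0.625000/3) × 4.315073 = 0.898974
Exact value: 0.898175
Error: 0.000798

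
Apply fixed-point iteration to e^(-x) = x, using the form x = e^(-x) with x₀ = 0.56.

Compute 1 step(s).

Equation: e^(-x) = x
Fixed-point form: x = e^(-x)
x₀ = 0.56

x_1 = g(0.560000) = 0.571209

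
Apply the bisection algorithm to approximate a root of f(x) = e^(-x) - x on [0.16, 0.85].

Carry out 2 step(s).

f(x) = e^(-x) - x
Initial interval: [0.16, 0.85]

Iteration 1:
  c_1 = (0.160000 + 0.850000)/2 = 0.505000
  f(c_1) = f(0.505000) = 0.098506
  f(a) × f(c) ≥ 0, new interval: [0.505000, 0.850000]
Iteration 2:
  c_2 = (0.505000 + 0.850000)/2 = 0.677500
  f(c_2) = f(0.677500) = -0.169615
  f(a) × f(c) < 0, new interval: [0.505000, 0.677500]

After 2 iteration(s), the approximation is c_2 = 0.677500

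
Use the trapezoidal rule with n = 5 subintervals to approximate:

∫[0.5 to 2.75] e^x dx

f(x) = e^x
a = 0.5, b = 2.75, n = 5
h = (b - a)/n = 0.450000

Trapezoidal rule: (h/2)[f(x₀) + 2f(x₁) + 2f(x₂) + ... + f(xₙ)]

x_0 = 0.5000, f(x_0) = 1.648721, coefficient = 1
x_1 = 0.9500, f(x_1) = 2.585710, coefficient = 2
x_2 = 1.4000, f(x_2) = 4.055200, coefficient = 2
x_3 = 1.8500, f(x_3) = 6.359820, coefficient = 2
x_4 = 2.3000, f(x_4) = 9.974182, coefficient = 2
x_5 = 2.7500, f(x_5) = 15.642632, coefficient = 1

I ≈ (0.450000/2) × 63.241176 = 14.229265
Exact value: 13.993911
Error: 0.235354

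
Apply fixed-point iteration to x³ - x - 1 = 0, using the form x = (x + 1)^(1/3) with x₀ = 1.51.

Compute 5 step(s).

Equation: x³ - x - 1 = 0
Fixed-point form: x = (x + 1)^(1/3)
x₀ = 1.51

x_1 = g(1.510000) = 1.359016
x_2 = g(1.359016) = 1.331201
x_3 = g(1.331201) = 1.325948
x_4 = g(1.325948) = 1.324952
x_5 = g(1.324952) = 1.324762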